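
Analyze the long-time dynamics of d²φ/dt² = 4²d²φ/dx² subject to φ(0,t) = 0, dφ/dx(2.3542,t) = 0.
Long-time behavior: φ oscillates (no decay). Energy is conserved; the solution oscillates indefinitely as standing waves.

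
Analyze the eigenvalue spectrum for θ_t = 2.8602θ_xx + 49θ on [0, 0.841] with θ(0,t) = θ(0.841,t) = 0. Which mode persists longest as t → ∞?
Eigenvalues: λₙ = 2.8602n²π²/0.841² - 49.
First three modes:
  n=1: λ₁ = 2.8602π²/0.841² - 49 ≈ -9.088
  n=2: λ₂ = 11.4408π²/0.841² - 49 ≈ 110.648
  n=3: λ₃ = 25.7418π²/0.841² - 49 ≈ 310.209
Since 2.8602π²/0.841² ≈ 39.912 < 49, λ₁ < 0.
The n=1 mode grows fastest (−λₙ is largest for n=1) → dominates.
Asymptotic: θ ~ c₁ sin(πx/0.841) e^{9.088t} (exponential growth at rate −λ₁ ≈ 9.088).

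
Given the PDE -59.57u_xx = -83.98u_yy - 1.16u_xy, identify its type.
Rewriting in standard form: -59.57u_xx + 1.16u_xy + 83.98u_yy = 0. The second-order coefficients are A = -59.57, B = 1.16, C = 83.98. Since B² - 4AC = 20012.1 > 0, this is a hyperbolic PDE.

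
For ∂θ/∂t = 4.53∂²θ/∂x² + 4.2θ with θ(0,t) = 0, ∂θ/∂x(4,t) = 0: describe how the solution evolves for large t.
θ grows unboundedly. Reaction dominates diffusion (r=4.2 > κπ²/(4L²)≈0.7); solution grows exponentially.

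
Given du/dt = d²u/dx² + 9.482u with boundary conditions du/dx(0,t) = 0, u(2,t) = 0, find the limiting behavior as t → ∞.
u grows unboundedly. Reaction dominates diffusion (r=9.482 > κπ²/(4L²)≈0.62); solution grows exponentially.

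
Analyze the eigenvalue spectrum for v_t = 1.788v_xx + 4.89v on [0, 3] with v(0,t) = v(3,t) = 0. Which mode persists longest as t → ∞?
Eigenvalues: λₙ = 1.788n²π²/3² - 4.89.
First three modes:
  n=1: λ₁ = 1.788π²/3² - 4.89 ≈ -2.929
  n=2: λ₂ = 7.152π²/3² - 4.89 ≈ 2.953
  n=3: λ₃ = 16.092π²/3² - 4.89 ≈ 12.757
Since 1.788π²/3² ≈ 1.961 < 4.89, λ₁ < 0.
The n=1 mode grows fastest (−λₙ is largest for n=1) → dominates.
Asymptotic: v ~ c₁ sin(πx/3) e^{2.929t} (exponential growth at rate −λ₁ ≈ 2.929).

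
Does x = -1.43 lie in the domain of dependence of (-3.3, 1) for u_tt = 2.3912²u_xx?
Yes. The domain of dependence is [-5.6912, -0.9088], and -1.43 ∈ [-5.6912, -0.9088].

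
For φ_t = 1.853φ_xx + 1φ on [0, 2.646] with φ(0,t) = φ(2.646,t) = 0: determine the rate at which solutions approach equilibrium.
Eigenvalues: λₙ = 1.853n²π²/2.646² - 1.
First three modes:
  n=1: λ₁ = 1.853π²/2.646² - 1 ≈ 1.612
  n=2: λ₂ = 7.412π²/2.646² - 1 ≈ 9.449
  n=3: λ₃ = 16.677π²/2.646² - 1 ≈ 22.509
Since 1.853π²/2.646² ≈ 2.612 > 1, all λₙ > 0.
The n=1 mode decays slowest → dominates as t → ∞.
Asymptotic: φ ~ c₁ sin(πx/2.646) e^{-λ₁t} with decay rate λ₁ ≈ 1.612.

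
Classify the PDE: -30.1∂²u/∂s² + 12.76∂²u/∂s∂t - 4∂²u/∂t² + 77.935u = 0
A = -30.1, B = 12.76, C = -4. Discriminant B² - 4AC = -318.7824. Since -318.7824 < 0, elliptic.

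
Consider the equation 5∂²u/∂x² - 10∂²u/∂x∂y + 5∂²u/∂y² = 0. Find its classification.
Parabolic. (A = 5, B = -10, C = 5 gives B² - 4AC = 0.)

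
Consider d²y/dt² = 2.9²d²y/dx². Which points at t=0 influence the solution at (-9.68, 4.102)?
Domain of dependence: [-21.5758, 2.2158]. Signals travel at speed 2.9, so data within |x - -9.68| ≤ 2.9·4.102 = 11.8958 can reach the point.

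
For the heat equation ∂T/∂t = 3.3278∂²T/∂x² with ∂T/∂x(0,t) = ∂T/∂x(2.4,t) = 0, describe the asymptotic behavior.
T → constant (steady state). Heat is conserved (no flux at boundaries); solution approaches the spatial average.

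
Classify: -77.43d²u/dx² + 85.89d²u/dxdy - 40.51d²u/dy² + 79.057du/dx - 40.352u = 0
Elliptic (discriminant = -5169.6651).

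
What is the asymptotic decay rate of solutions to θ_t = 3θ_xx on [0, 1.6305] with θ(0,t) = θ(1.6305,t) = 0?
Eigenvalues: λₙ = 3n²π²/1.6305².
First three modes:
  n=1: λ₁ = 3π²/1.6305² ≈ 11.137
  n=2: λ₂ = 12π²/1.6305² ≈ 44.549 (4× faster decay)
  n=3: λ₃ = 27π²/1.6305² ≈ 100.236 (9× faster decay)
As t → ∞, higher modes decay exponentially faster. The n=1 mode dominates: θ ~ c₁ sin(πx/1.6305) e^{-λ₁t}.
Decay rate: λ₁ = 3π²/1.6305² ≈ 11.137.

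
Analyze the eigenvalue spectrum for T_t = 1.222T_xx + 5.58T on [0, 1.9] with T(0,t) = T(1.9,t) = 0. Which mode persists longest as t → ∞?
Eigenvalues: λₙ = 1.222n²π²/1.9² - 5.58.
First three modes:
  n=1: λ₁ = 1.222π²/1.9² - 5.58 ≈ -2.239
  n=2: λ₂ = 4.888π²/1.9² - 5.58 ≈ 7.784
  n=3: λ₃ = 10.998π²/1.9² - 5.58 ≈ 24.488
Since 1.222π²/1.9² ≈ 3.341 < 5.58, λ₁ < 0.
The n=1 mode grows fastest (−λₙ is largest for n=1) → dominates.
Asymptotic: T ~ c₁ sin(πx/1.9) e^{2.239t} (exponential growth at rate −λ₁ ≈ 2.239).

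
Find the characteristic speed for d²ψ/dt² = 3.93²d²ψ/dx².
Speed = 3.93. Information travels along characteristics x = x₀ ± 3.93t.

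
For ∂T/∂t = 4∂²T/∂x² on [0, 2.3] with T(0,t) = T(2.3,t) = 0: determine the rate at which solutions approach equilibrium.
Eigenvalues: λₙ = 4n²π²/2.3².
First three modes:
  n=1: λ₁ = 4π²/2.3² ≈ 7.463
  n=2: λ₂ = 16π²/2.3² ≈ 29.851 (4× faster decay)
  n=3: λ₃ = 36π²/2.3² ≈ 67.166 (9× faster decay)
As t → ∞, higher modes decay exponentially faster. The n=1 mode dominates: T ~ c₁ sin(πx/2.3) e^{-λ₁t}.
Decay rate: λ₁ = 4π²/2.3² ≈ 7.463.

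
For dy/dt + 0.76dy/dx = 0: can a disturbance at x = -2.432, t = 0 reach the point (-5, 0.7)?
No. Only data at x = -5.532 affects (-5, 0.7). Advection has one-way propagation along characteristics.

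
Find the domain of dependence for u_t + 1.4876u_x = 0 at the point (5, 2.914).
A single point: x = 0.6651336. The characteristic through (5, 2.914) is x - 1.4876t = const, so x = 5 - 1.4876·2.914 = 0.6651336.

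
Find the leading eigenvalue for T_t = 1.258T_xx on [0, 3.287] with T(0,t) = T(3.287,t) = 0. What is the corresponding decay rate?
Eigenvalues: λₙ = 1.258n²π²/3.287².
First three modes:
  n=1: λ₁ = 1.258π²/3.287² ≈ 1.149
  n=2: λ₂ = 5.032π²/3.287² ≈ 4.597 (4× faster decay)
  n=3: λ₃ = 11.322π²/3.287² ≈ 10.342 (9× faster decay)
As t → ∞, higher modes decay exponentially faster. The n=1 mode dominates: T ~ c₁ sin(πx/3.287) e^{-λ₁t}.
Decay rate: λ₁ = 1.258π²/3.287² ≈ 1.149.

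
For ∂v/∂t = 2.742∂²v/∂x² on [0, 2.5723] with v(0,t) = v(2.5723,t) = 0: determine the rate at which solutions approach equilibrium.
Eigenvalues: λₙ = 2.742n²π²/2.5723².
First three modes:
  n=1: λ₁ = 2.742π²/2.5723² ≈ 4.09
  n=2: λ₂ = 10.968π²/2.5723² ≈ 16.36 (4× faster decay)
  n=3: λ₃ = 24.678π²/2.5723² ≈ 36.81 (9× faster decay)
As t → ∞, higher modes decay exponentially faster. The n=1 mode dominates: v ~ c₁ sin(πx/2.5723) e^{-λ₁t}.
Decay rate: λ₁ = 2.742π²/2.5723² ≈ 4.09.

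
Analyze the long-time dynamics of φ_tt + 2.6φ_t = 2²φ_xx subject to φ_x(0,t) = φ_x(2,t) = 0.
Long-time behavior: φ → constant (steady state). Damping (γ=2.6) dissipates the nonconstant modes; with Neumann BCs the spatial average obeys M''+γM'=0 and tends to a finite limit.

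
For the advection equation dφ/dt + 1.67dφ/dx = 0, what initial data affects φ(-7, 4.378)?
A single point: x = -14.31126. The characteristic through (-7, 4.378) is x - 1.67t = const, so x = -7 - 1.67·4.378 = -14.31126.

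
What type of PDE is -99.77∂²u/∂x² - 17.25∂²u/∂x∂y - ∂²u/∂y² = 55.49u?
Rewriting in standard form: -99.77∂²u/∂x² - 17.25∂²u/∂x∂y - ∂²u/∂y² - 55.49u = 0. With A = -99.77, B = -17.25, C = -1, the discriminant is -101.5175. This is an elliptic PDE.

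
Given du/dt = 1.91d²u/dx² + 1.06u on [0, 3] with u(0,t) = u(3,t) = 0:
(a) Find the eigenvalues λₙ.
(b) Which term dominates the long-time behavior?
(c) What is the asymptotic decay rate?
Eigenvalues: λₙ = 1.91n²π²/3² - 1.06.
First three modes:
  n=1: λ₁ = 1.91π²/3² - 1.06 ≈ 1.035
  n=2: λ₂ = 7.64π²/3² - 1.06 ≈ 7.318
  n=3: λ₃ = 17.19π²/3² - 1.06 ≈ 17.791
Since 1.91π²/3² ≈ 2.095 > 1.06, all λₙ > 0.
The n=1 mode decays slowest → dominates as t → ∞.
Asymptotic: u ~ c₁ sin(πx/3) e^{-λ₁t} with decay rate λ₁ ≈ 1.035.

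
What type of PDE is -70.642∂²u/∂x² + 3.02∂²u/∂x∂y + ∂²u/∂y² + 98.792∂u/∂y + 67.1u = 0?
With A = -70.642, B = 3.02, C = 1, the discriminant is 291.6884. This is a hyperbolic PDE.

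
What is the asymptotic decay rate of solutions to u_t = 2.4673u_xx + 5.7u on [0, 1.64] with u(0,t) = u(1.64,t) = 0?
Eigenvalues: λₙ = 2.4673n²π²/1.64² - 5.7.
First three modes:
  n=1: λ₁ = 2.4673π²/1.64² - 5.7 ≈ 3.354
  n=2: λ₂ = 9.8692π²/1.64² - 5.7 ≈ 30.515
  n=3: λ₃ = 22.2057π²/1.64² - 5.7 ≈ 75.785
Since 2.4673π²/1.64² ≈ 9.054 > 5.7, all λₙ > 0.
The n=1 mode decays slowest → dominates as t → ∞.
Asymptotic: u ~ c₁ sin(πx/1.64) e^{-λ₁t} with decay rate λ₁ ≈ 3.354.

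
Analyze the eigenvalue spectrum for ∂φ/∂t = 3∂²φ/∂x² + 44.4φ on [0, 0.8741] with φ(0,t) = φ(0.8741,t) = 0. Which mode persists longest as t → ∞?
Eigenvalues: λₙ = 3n²π²/0.8741² - 44.4.
First three modes:
  n=1: λ₁ = 3π²/0.8741² - 44.4 ≈ -5.648
  n=2: λ₂ = 12π²/0.8741² - 44.4 ≈ 110.61
  n=3: λ₃ = 27π²/0.8741² - 44.4 ≈ 304.372
Since 3π²/0.8741² ≈ 38.752 < 44.4, λ₁ < 0.
The n=1 mode grows fastest (−λₙ is largest for n=1) → dominates.
Asymptotic: φ ~ c₁ sin(πx/0.8741) e^{5.648t} (exponential growth at rate −λ₁ ≈ 5.648).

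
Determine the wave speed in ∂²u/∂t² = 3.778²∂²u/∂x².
Speed = 3.778. Information travels along characteristics x = x₀ ± 3.778t.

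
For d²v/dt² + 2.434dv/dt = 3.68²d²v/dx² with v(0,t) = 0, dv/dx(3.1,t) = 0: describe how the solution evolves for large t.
v → 0. Damping (γ=2.434) dissipates energy; oscillations decay exponentially.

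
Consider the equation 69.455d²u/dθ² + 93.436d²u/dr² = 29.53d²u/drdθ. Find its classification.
Rewriting in standard form: 93.436d²u/dr² - 29.53d²u/drdθ + 69.455d²u/dθ² = 0. Elliptic. (A = 93.436, B = -29.53, C = 69.455 gives B² - 4AC = -25086.36862.)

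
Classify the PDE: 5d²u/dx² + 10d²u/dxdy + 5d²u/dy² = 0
A = 5, B = 10, C = 5. Discriminant B² - 4AC = 0. Since 0 = 0, parabolic.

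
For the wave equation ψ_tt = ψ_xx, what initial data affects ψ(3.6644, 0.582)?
Domain of dependence: [3.0824, 4.2464]. Signals travel at speed 1, so data within |x - 3.6644| ≤ 1·0.582 = 0.582 can reach the point.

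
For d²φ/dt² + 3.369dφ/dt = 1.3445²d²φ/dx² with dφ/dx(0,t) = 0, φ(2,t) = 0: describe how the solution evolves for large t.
φ → 0. Damping (γ=3.369) dissipates energy; oscillations decay exponentially.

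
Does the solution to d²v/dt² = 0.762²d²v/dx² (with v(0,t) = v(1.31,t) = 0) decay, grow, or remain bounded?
v oscillates (no decay). Energy is conserved; the solution oscillates indefinitely as standing waves.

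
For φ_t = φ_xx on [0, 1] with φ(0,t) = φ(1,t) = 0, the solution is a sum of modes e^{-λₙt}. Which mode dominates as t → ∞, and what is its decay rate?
Eigenvalues: λₙ = n²π².
First three modes:
  n=1: λ₁ = π² ≈ 9.87
  n=2: λ₂ = 4π² ≈ 39.478 (4× faster decay)
  n=3: λ₃ = 9π² ≈ 88.826 (9× faster decay)
As t → ∞, higher modes decay exponentially faster. The n=1 mode dominates: φ ~ c₁ sin(πx) e^{-λ₁t}.
Decay rate: λ₁ = π² ≈ 9.87.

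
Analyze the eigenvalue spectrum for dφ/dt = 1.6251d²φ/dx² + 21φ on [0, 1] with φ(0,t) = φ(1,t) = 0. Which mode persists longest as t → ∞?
Eigenvalues: λₙ = 1.6251n²π²/1² - 21.
First three modes:
  n=1: λ₁ = 1.6251π² - 21 ≈ -4.961
  n=2: λ₂ = 6.5004π² - 21 ≈ 43.156
  n=3: λ₃ = 14.6259π² - 21 ≈ 123.352
Since 1.6251π² ≈ 16.039 < 21, λ₁ < 0.
The n=1 mode grows fastest (−λₙ is largest for n=1) → dominates.
Asymptotic: φ ~ c₁ sin(πx/1) e^{4.961t} (exponential growth at rate −λ₁ ≈ 4.961).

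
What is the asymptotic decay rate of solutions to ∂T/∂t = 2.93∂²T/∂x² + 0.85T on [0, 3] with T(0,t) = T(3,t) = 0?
Eigenvalues: λₙ = 2.93n²π²/3² - 0.85.
First three modes:
  n=1: λ₁ = 2.93π²/3² - 0.85 ≈ 2.363
  n=2: λ₂ = 11.72π²/3² - 0.85 ≈ 12.002
  n=3: λ₃ = 26.37π²/3² - 0.85 ≈ 28.068
Since 2.93π²/3² ≈ 3.213 > 0.85, all λₙ > 0.
The n=1 mode decays slowest → dominates as t → ∞.
Asymptotic: T ~ c₁ sin(πx/3) e^{-λ₁t} with decay rate λ₁ ≈ 2.363.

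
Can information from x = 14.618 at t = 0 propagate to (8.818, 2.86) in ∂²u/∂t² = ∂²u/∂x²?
No. The domain of dependence is [5.958, 11.678], and 14.618 is outside this interval.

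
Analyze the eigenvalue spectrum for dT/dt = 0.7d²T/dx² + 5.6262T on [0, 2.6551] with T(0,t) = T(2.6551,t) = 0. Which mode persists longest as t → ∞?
Eigenvalues: λₙ = 0.7n²π²/2.6551² - 5.6262.
First three modes:
  n=1: λ₁ = 0.7π²/2.6551² - 5.6262 ≈ -4.646
  n=2: λ₂ = 2.8π²/2.6551² - 5.6262 ≈ -1.706
  n=3: λ₃ = 6.3π²/2.6551² - 5.6262 ≈ 3.194
Since 0.7π²/2.6551² ≈ 0.98 < 5.6262, λ₁ < 0.
The n=1 mode grows fastest (−λₙ is largest for n=1) → dominates.
Asymptotic: T ~ c₁ sin(πx/2.6551) e^{4.646t} (exponential growth at rate −λ₁ ≈ 4.646).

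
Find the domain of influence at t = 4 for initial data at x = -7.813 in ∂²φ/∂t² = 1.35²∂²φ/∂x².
Domain of influence: [-13.213, -2.413]. Data at x = -7.813 spreads outward at speed 1.35.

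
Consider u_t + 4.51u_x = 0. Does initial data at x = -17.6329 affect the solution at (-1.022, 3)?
No. Only data at x = -14.552 affects (-1.022, 3). Advection has one-way propagation along characteristics.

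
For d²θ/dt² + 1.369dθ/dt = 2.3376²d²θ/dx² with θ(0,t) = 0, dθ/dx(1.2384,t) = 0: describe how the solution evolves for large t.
θ → 0. Damping (γ=1.369) dissipates energy; oscillations decay exponentially.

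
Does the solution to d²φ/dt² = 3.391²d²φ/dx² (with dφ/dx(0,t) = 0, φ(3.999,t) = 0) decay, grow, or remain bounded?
φ oscillates (no decay). Energy is conserved; the solution oscillates indefinitely as standing waves.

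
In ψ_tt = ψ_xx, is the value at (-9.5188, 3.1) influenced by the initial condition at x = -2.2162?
No. The domain of dependence is [-12.6188, -6.4188], and -2.2162 is outside this interval.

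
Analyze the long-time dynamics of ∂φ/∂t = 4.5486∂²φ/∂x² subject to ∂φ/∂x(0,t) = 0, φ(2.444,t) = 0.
Long-time behavior: φ → 0. Heat escapes through the Dirichlet boundary.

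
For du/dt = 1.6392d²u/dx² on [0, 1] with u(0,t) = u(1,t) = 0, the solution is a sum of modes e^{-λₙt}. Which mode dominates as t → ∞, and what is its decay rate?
Eigenvalues: λₙ = 1.6392n²π².
First three modes:
  n=1: λ₁ = 1.6392π² ≈ 16.178
  n=2: λ₂ = 6.5568π² ≈ 64.713 (4× faster decay)
  n=3: λ₃ = 14.7528π² ≈ 145.604 (9× faster decay)
As t → ∞, higher modes decay exponentially faster. The n=1 mode dominates: u ~ c₁ sin(πx) e^{-λ₁t}.
Decay rate: λ₁ = 1.6392π² ≈ 16.178.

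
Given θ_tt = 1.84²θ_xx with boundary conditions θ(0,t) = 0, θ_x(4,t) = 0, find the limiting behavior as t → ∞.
θ oscillates (no decay). Energy is conserved; the solution oscillates indefinitely as standing waves.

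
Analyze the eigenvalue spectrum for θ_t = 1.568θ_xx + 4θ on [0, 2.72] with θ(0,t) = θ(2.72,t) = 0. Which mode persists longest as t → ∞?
Eigenvalues: λₙ = 1.568n²π²/2.72² - 4.
First three modes:
  n=1: λ₁ = 1.568π²/2.72² - 4 ≈ -1.908
  n=2: λ₂ = 6.272π²/2.72² - 4 ≈ 4.367
  n=3: λ₃ = 14.112π²/2.72² - 4 ≈ 14.826
Since 1.568π²/2.72² ≈ 2.092 < 4, λ₁ < 0.
The n=1 mode grows fastest (−λₙ is largest for n=1) → dominates.
Asymptotic: θ ~ c₁ sin(πx/2.72) e^{1.908t} (exponential growth at rate −λ₁ ≈ 1.908).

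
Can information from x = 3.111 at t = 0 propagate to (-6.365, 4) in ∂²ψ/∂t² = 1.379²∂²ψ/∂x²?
No. The domain of dependence is [-11.881, -0.849], and 3.111 is outside this interval.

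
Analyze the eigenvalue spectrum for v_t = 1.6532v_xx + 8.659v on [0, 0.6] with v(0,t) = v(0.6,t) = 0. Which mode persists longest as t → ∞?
Eigenvalues: λₙ = 1.6532n²π²/0.6² - 8.659.
First three modes:
  n=1: λ₁ = 1.6532π²/0.6² - 8.659 ≈ 36.664
  n=2: λ₂ = 6.6128π²/0.6² - 8.659 ≈ 172.635
  n=3: λ₃ = 14.8788π²/0.6² - 8.659 ≈ 399.252
Since 1.6532π²/0.6² ≈ 45.323 > 8.659, all λₙ > 0.
The n=1 mode decays slowest → dominates as t → ∞.
Asymptotic: v ~ c₁ sin(πx/0.6) e^{-λ₁t} with decay rate λ₁ ≈ 36.664.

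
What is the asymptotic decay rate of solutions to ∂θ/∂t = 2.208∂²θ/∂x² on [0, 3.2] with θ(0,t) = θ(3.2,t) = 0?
Eigenvalues: λₙ = 2.208n²π²/3.2².
First three modes:
  n=1: λ₁ = 2.208π²/3.2² ≈ 2.128
  n=2: λ₂ = 8.832π²/3.2² ≈ 8.513 (4× faster decay)
  n=3: λ₃ = 19.872π²/3.2² ≈ 19.153 (9× faster decay)
As t → ∞, higher modes decay exponentially faster. The n=1 mode dominates: θ ~ c₁ sin(πx/3.2) e^{-λ₁t}.
Decay rate: λ₁ = 2.208π²/3.2² ≈ 2.128.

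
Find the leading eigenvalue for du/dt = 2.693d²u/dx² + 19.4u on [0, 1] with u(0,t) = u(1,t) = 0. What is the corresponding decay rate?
Eigenvalues: λₙ = 2.693n²π²/1² - 19.4.
First three modes:
  n=1: λ₁ = 2.693π² - 19.4 ≈ 7.179
  n=2: λ₂ = 10.772π² - 19.4 ≈ 86.915
  n=3: λ₃ = 24.237π² - 19.4 ≈ 219.81
Since 2.693π² ≈ 26.579 > 19.4, all λₙ > 0.
The n=1 mode decays slowest → dominates as t → ∞.
Asymptotic: u ~ c₁ sin(πx/1) e^{-λ₁t} with decay rate λ₁ ≈ 7.179.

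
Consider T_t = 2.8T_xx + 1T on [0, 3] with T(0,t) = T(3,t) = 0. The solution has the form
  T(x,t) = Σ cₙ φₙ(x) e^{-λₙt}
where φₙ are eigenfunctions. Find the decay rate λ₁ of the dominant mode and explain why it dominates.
Eigenvalues: λₙ = 2.8n²π²/3² - 1.
First three modes:
  n=1: λ₁ = 2.8π²/3² - 1 ≈ 2.071
  n=2: λ₂ = 11.2π²/3² - 1 ≈ 11.282
  n=3: λ₃ = 25.2π²/3² - 1 ≈ 26.635
Since 2.8π²/3² ≈ 3.071 > 1, all λₙ > 0.
The n=1 mode decays slowest → dominates as t → ∞.
Asymptotic: T ~ c₁ sin(πx/3) e^{-λ₁t} with decay rate λ₁ ≈ 2.071.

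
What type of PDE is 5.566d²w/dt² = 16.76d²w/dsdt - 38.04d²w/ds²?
Rewriting in standard form: 38.04d²w/ds² - 16.76d²w/dsdt + 5.566d²w/dt² = 0. With A = 38.04, B = -16.76, C = 5.566, the discriminant is -566.02496. This is an elliptic PDE.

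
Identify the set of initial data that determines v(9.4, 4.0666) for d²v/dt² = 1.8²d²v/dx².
Domain of dependence: [2.08012, 16.71988]. Signals travel at speed 1.8, so data within |x - 9.4| ≤ 1.8·4.0666 = 7.31988 can reach the point.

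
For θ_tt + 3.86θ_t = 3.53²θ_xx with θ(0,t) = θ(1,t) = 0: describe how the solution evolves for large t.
θ → 0. Damping (γ=3.86) dissipates energy; oscillations decay exponentially.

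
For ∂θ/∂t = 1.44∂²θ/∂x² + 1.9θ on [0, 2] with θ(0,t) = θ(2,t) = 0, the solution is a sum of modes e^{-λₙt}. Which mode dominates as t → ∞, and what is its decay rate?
Eigenvalues: λₙ = 1.44n²π²/2² - 1.9.
First three modes:
  n=1: λ₁ = 1.44π²/2² - 1.9 ≈ 1.653
  n=2: λ₂ = 5.76π²/2² - 1.9 ≈ 12.312
  n=3: λ₃ = 12.96π²/2² - 1.9 ≈ 30.078
Since 1.44π²/2² ≈ 3.553 > 1.9, all λₙ > 0.
The n=1 mode decays slowest → dominates as t → ∞.
Asymptotic: θ ~ c₁ sin(πx/2) e^{-λ₁t} with decay rate λ₁ ≈ 1.653.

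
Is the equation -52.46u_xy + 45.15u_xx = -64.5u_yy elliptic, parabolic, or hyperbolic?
Rewriting in standard form: 45.15u_xx - 52.46u_xy + 64.5u_yy = 0. Computing B² - 4AC with A = 45.15, B = -52.46, C = 64.5: discriminant = -8896.6484 (negative). Answer: elliptic.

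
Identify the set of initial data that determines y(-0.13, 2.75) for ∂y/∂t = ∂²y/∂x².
The entire real line. The heat equation has infinite propagation speed: any initial disturbance instantly affects all points (though exponentially small far away).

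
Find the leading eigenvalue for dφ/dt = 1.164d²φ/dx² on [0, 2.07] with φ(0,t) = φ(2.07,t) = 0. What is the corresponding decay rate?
Eigenvalues: λₙ = 1.164n²π²/2.07².
First three modes:
  n=1: λ₁ = 1.164π²/2.07² ≈ 2.681
  n=2: λ₂ = 4.656π²/2.07² ≈ 10.724 (4× faster decay)
  n=3: λ₃ = 10.476π²/2.07² ≈ 24.13 (9× faster decay)
As t → ∞, higher modes decay exponentially faster. The n=1 mode dominates: φ ~ c₁ sin(πx/2.07) e^{-λ₁t}.
Decay rate: λ₁ = 1.164π²/2.07² ≈ 2.681.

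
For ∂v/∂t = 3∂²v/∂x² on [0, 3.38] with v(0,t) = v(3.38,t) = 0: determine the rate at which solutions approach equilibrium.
Eigenvalues: λₙ = 3n²π²/3.38².
First three modes:
  n=1: λ₁ = 3π²/3.38² ≈ 2.592
  n=2: λ₂ = 12π²/3.38² ≈ 10.367 (4× faster decay)
  n=3: λ₃ = 27π²/3.38² ≈ 23.325 (9× faster decay)
As t → ∞, higher modes decay exponentially faster. The n=1 mode dominates: v ~ c₁ sin(πx/3.38) e^{-λ₁t}.
Decay rate: λ₁ = 3π²/3.38² ≈ 2.592.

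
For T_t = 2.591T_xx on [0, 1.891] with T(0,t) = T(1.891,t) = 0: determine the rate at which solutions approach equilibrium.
Eigenvalues: λₙ = 2.591n²π²/1.891².
First three modes:
  n=1: λ₁ = 2.591π²/1.891² ≈ 7.151
  n=2: λ₂ = 10.364π²/1.891² ≈ 28.605 (4× faster decay)
  n=3: λ₃ = 23.319π²/1.891² ≈ 64.362 (9× faster decay)
As t → ∞, higher modes decay exponentially faster. The n=1 mode dominates: T ~ c₁ sin(πx/1.891) e^{-λ₁t}.
Decay rate: λ₁ = 2.591π²/1.891² ≈ 7.151.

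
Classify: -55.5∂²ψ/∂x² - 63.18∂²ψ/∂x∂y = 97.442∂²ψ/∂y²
Rewriting in standard form: -55.5∂²ψ/∂x² - 63.18∂²ψ/∂x∂y - 97.442∂²ψ/∂y² = 0. Elliptic (discriminant = -17640.4116).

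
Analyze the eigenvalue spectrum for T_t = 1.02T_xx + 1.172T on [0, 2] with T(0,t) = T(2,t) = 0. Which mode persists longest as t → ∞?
Eigenvalues: λₙ = 1.02n²π²/2² - 1.172.
First three modes:
  n=1: λ₁ = 1.02π²/2² - 1.172 ≈ 1.345
  n=2: λ₂ = 4.08π²/2² - 1.172 ≈ 8.895
  n=3: λ₃ = 9.18π²/2² - 1.172 ≈ 21.479
Since 1.02π²/2² ≈ 2.517 > 1.172, all λₙ > 0.
The n=1 mode decays slowest → dominates as t → ∞.
Asymptotic: T ~ c₁ sin(πx/2) e^{-λ₁t} with decay rate λ₁ ≈ 1.345.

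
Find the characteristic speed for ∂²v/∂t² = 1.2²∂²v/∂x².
Speed = 1.2. Information travels along characteristics x = x₀ ± 1.2t.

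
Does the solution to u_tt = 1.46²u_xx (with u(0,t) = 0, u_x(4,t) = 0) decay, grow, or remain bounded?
u oscillates (no decay). Energy is conserved; the solution oscillates indefinitely as standing waves.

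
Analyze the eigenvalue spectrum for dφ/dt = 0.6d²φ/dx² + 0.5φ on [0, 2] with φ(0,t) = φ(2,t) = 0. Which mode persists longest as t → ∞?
Eigenvalues: λₙ = 0.6n²π²/2² - 0.5.
First three modes:
  n=1: λ₁ = 0.6π²/2² - 0.5 ≈ 0.98
  n=2: λ₂ = 2.4π²/2² - 0.5 ≈ 5.422
  n=3: λ₃ = 5.4π²/2² - 0.5 ≈ 12.824
Since 0.6π²/2² ≈ 1.48 > 0.5, all λₙ > 0.
The n=1 mode decays slowest → dominates as t → ∞.
Asymptotic: φ ~ c₁ sin(πx/2) e^{-λ₁t} with decay rate λ₁ ≈ 0.98.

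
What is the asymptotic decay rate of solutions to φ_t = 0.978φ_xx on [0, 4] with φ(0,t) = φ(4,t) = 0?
Eigenvalues: λₙ = 0.978n²π²/4².
First three modes:
  n=1: λ₁ = 0.978π²/4² ≈ 0.603
  n=2: λ₂ = 3.912π²/4² ≈ 2.413 (4× faster decay)
  n=3: λ₃ = 8.802π²/4² ≈ 5.43 (9× faster decay)
As t → ∞, higher modes decay exponentially faster. The n=1 mode dominates: φ ~ c₁ sin(πx/4) e^{-λ₁t}.
Decay rate: λ₁ = 0.978π²/4² ≈ 0.603.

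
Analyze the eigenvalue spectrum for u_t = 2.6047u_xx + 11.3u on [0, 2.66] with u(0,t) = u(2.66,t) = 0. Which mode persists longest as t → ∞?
Eigenvalues: λₙ = 2.6047n²π²/2.66² - 11.3.
First three modes:
  n=1: λ₁ = 2.6047π²/2.66² - 11.3 ≈ -7.667
  n=2: λ₂ = 10.4188π²/2.66² - 11.3 ≈ 3.233
  n=3: λ₃ = 23.4423π²/2.66² - 11.3 ≈ 21.399
Since 2.6047π²/2.66² ≈ 3.633 < 11.3, λ₁ < 0.
The n=1 mode grows fastest (−λₙ is largest for n=1) → dominates.
Asymptotic: u ~ c₁ sin(πx/2.66) e^{7.667t} (exponential growth at rate −λ₁ ≈ 7.667).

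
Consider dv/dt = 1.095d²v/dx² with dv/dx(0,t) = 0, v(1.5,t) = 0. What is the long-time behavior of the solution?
As t → ∞, v → 0. Heat escapes through the Dirichlet boundary.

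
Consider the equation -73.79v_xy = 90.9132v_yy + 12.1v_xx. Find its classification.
Rewriting in standard form: -12.1v_xx - 73.79v_xy - 90.9132v_yy = 0. Hyperbolic. (A = -12.1, B = -73.79, C = -90.9132 gives B² - 4AC = 1044.76522.)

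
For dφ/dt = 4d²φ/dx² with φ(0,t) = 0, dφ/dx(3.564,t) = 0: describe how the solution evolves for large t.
φ → 0. Heat escapes through the Dirichlet boundary.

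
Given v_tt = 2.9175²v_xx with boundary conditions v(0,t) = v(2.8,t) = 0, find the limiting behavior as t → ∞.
v oscillates (no decay). Energy is conserved; the solution oscillates indefinitely as standing waves.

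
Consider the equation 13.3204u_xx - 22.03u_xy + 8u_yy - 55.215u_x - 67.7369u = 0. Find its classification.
Hyperbolic. (A = 13.3204, B = -22.03, C = 8 gives B² - 4AC = 59.0681.)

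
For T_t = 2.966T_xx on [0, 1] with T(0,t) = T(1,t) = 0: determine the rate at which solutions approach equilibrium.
Eigenvalues: λₙ = 2.966n²π².
First three modes:
  n=1: λ₁ = 2.966π² ≈ 29.273
  n=2: λ₂ = 11.864π² ≈ 117.093 (4× faster decay)
  n=3: λ₃ = 26.694π² ≈ 263.459 (9× faster decay)
As t → ∞, higher modes decay exponentially faster. The n=1 mode dominates: T ~ c₁ sin(πx) e^{-λ₁t}.
Decay rate: λ₁ = 2.966π² ≈ 29.273.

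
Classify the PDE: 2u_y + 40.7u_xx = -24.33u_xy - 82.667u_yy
Rewriting in standard form: 40.7u_xx + 24.33u_xy + 82.667u_yy + 2u_y = 0. A = 40.7, B = 24.33, C = 82.667. Discriminant B² - 4AC = -12866.2387. Since -12866.2387 < 0, elliptic.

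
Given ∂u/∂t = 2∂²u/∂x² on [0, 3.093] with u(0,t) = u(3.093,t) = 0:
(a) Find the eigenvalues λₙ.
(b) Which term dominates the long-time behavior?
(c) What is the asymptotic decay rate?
Eigenvalues: λₙ = 2n²π²/3.093².
First three modes:
  n=1: λ₁ = 2π²/3.093² ≈ 2.063
  n=2: λ₂ = 8π²/3.093² ≈ 8.253 (4× faster decay)
  n=3: λ₃ = 18π²/3.093² ≈ 18.57 (9× faster decay)
As t → ∞, higher modes decay exponentially faster. The n=1 mode dominates: u ~ c₁ sin(πx/3.093) e^{-λ₁t}.
Decay rate: λ₁ = 2π²/3.093² ≈ 2.063.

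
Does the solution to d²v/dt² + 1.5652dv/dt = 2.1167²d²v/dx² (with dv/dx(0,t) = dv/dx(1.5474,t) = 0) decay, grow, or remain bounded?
v → constant (steady state). Damping (γ=1.5652) dissipates the nonconstant modes; with Neumann BCs the spatial average obeys M''+γM'=0 and tends to a finite limit.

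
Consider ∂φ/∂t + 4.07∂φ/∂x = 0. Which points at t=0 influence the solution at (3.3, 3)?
A single point: x = -8.91. The characteristic through (3.3, 3) is x - 4.07t = const, so x = 3.3 - 4.07·3 = -8.91.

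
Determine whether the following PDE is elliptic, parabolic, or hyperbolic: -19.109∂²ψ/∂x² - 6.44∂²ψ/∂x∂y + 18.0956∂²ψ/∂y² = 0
Coefficients: A = -19.109, B = -6.44, C = 18.0956. B² - 4AC = 1424.6288816, which is positive, so the equation is hyperbolic.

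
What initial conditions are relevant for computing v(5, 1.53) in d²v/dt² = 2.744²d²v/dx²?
Domain of dependence: [0.80168, 9.19832]. Signals travel at speed 2.744, so data within |x - 5| ≤ 2.744·1.53 = 4.19832 can reach the point.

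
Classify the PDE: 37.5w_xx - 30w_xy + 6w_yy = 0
A = 37.5, B = -30, C = 6. Discriminant B² - 4AC = 0. Since 0 = 0, parabolic.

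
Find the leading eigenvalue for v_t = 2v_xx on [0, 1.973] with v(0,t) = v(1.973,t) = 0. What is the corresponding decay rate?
Eigenvalues: λₙ = 2n²π²/1.973².
First three modes:
  n=1: λ₁ = 2π²/1.973² ≈ 5.071
  n=2: λ₂ = 8π²/1.973² ≈ 20.283 (4× faster decay)
  n=3: λ₃ = 18π²/1.973² ≈ 45.637 (9× faster decay)
As t → ∞, higher modes decay exponentially faster. The n=1 mode dominates: v ~ c₁ sin(πx/1.973) e^{-λ₁t}.
Decay rate: λ₁ = 2π²/1.973² ≈ 5.071.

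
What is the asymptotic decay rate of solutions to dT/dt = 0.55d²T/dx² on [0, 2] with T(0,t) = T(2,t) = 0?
Eigenvalues: λₙ = 0.55n²π²/2².
First three modes:
  n=1: λ₁ = 0.55π²/2² ≈ 1.357
  n=2: λ₂ = 2.2π²/2² ≈ 5.428 (4× faster decay)
  n=3: λ₃ = 4.95π²/2² ≈ 12.214 (9× faster decay)
As t → ∞, higher modes decay exponentially faster. The n=1 mode dominates: T ~ c₁ sin(πx/2) e^{-λ₁t}.
Decay rate: λ₁ = 0.55π²/2² ≈ 1.357.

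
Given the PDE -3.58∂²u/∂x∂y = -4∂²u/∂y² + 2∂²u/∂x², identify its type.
Rewriting in standard form: -2∂²u/∂x² - 3.58∂²u/∂x∂y + 4∂²u/∂y² = 0. The second-order coefficients are A = -2, B = -3.58, C = 4. Since B² - 4AC = 44.8164 > 0, this is a hyperbolic PDE.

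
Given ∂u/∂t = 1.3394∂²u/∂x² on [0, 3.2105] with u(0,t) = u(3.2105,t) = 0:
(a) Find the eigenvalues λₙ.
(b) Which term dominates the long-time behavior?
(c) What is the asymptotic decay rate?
Eigenvalues: λₙ = 1.3394n²π²/3.2105².
First three modes:
  n=1: λ₁ = 1.3394π²/3.2105² ≈ 1.283
  n=2: λ₂ = 5.3576π²/3.2105² ≈ 5.13 (4× faster decay)
  n=3: λ₃ = 12.0546π²/3.2105² ≈ 11.543 (9× faster decay)
As t → ∞, higher modes decay exponentially faster. The n=1 mode dominates: u ~ c₁ sin(πx/3.2105) e^{-λ₁t}.
Decay rate: λ₁ = 1.3394π²/3.2105² ≈ 1.283.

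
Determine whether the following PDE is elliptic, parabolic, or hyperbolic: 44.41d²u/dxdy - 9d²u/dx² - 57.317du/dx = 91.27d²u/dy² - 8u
Rewriting in standard form: -9d²u/dx² + 44.41d²u/dxdy - 91.27d²u/dy² - 57.317du/dx + 8u = 0. Coefficients: A = -9, B = 44.41, C = -91.27. B² - 4AC = -1313.4719, which is negative, so the equation is elliptic.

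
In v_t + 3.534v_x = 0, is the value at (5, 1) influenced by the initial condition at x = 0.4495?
No. Only data at x = 1.466 affects (5, 1). Advection has one-way propagation along characteristics.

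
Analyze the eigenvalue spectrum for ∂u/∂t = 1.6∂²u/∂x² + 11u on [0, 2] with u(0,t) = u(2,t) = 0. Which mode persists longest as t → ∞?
Eigenvalues: λₙ = 1.6n²π²/2² - 11.
First three modes:
  n=1: λ₁ = 1.6π²/2² - 11 ≈ -7.052
  n=2: λ₂ = 6.4π²/2² - 11 ≈ 4.791
  n=3: λ₃ = 14.4π²/2² - 11 ≈ 24.531
Since 1.6π²/2² ≈ 3.948 < 11, λ₁ < 0.
The n=1 mode grows fastest (−λₙ is largest for n=1) → dominates.
Asymptotic: u ~ c₁ sin(πx/2) e^{7.052t} (exponential growth at rate −λ₁ ≈ 7.052).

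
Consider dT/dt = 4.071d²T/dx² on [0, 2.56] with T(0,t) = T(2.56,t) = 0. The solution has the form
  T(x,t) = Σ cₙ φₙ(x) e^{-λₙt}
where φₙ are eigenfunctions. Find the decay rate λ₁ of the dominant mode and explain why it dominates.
Eigenvalues: λₙ = 4.071n²π²/2.56².
First three modes:
  n=1: λ₁ = 4.071π²/2.56² ≈ 6.131
  n=2: λ₂ = 16.284π²/2.56² ≈ 24.523 (4× faster decay)
  n=3: λ₃ = 36.639π²/2.56² ≈ 55.178 (9× faster decay)
As t → ∞, higher modes decay exponentially faster. The n=1 mode dominates: T ~ c₁ sin(πx/2.56) e^{-λ₁t}.
Decay rate: λ₁ = 4.071π²/2.56² ≈ 6.131.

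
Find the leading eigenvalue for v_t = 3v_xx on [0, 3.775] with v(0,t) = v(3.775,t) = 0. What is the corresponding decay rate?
Eigenvalues: λₙ = 3n²π²/3.775².
First three modes:
  n=1: λ₁ = 3π²/3.775² ≈ 2.078
  n=2: λ₂ = 12π²/3.775² ≈ 8.311 (4× faster decay)
  n=3: λ₃ = 27π²/3.775² ≈ 18.699 (9× faster decay)
As t → ∞, higher modes decay exponentially faster. The n=1 mode dominates: v ~ c₁ sin(πx/3.775) e^{-λ₁t}.
Decay rate: λ₁ = 3π²/3.775² ≈ 2.078.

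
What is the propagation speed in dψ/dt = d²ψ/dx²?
Infinite. The heat equation is parabolic, not hyperbolic, so disturbances propagate instantly.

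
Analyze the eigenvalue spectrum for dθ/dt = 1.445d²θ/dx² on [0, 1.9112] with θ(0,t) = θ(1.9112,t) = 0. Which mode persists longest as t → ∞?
Eigenvalues: λₙ = 1.445n²π²/1.9112².
First three modes:
  n=1: λ₁ = 1.445π²/1.9112² ≈ 3.904
  n=2: λ₂ = 5.78π²/1.9112² ≈ 15.618 (4× faster decay)
  n=3: λ₃ = 13.005π²/1.9112² ≈ 35.14 (9× faster decay)
As t → ∞, higher modes decay exponentially faster. The n=1 mode dominates: θ ~ c₁ sin(πx/1.9112) e^{-λ₁t}.
Decay rate: λ₁ = 1.445π²/1.9112² ≈ 3.904.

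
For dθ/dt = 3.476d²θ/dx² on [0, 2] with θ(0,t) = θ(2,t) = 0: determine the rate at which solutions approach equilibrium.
Eigenvalues: λₙ = 3.476n²π²/2².
First three modes:
  n=1: λ₁ = 3.476π²/2² ≈ 8.577
  n=2: λ₂ = 13.904π²/2² ≈ 34.307 (4× faster decay)
  n=3: λ₃ = 31.284π²/2² ≈ 77.19 (9× faster decay)
As t → ∞, higher modes decay exponentially faster. The n=1 mode dominates: θ ~ c₁ sin(πx/2) e^{-λ₁t}.
Decay rate: λ₁ = 3.476π²/2² ≈ 8.577.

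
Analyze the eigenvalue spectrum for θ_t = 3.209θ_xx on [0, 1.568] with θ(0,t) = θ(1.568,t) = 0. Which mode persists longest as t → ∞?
Eigenvalues: λₙ = 3.209n²π²/1.568².
First three modes:
  n=1: λ₁ = 3.209π²/1.568² ≈ 12.882
  n=2: λ₂ = 12.836π²/1.568² ≈ 51.527 (4× faster decay)
  n=3: λ₃ = 28.881π²/1.568² ≈ 115.936 (9× faster decay)
As t → ∞, higher modes decay exponentially faster. The n=1 mode dominates: θ ~ c₁ sin(πx/1.568) e^{-λ₁t}.
Decay rate: λ₁ = 3.209π²/1.568² ≈ 12.882.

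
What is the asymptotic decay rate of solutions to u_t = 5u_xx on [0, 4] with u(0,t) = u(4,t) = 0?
Eigenvalues: λₙ = 5n²π²/4².
First three modes:
  n=1: λ₁ = 5π²/4² ≈ 3.084
  n=2: λ₂ = 20π²/4² ≈ 12.337 (4× faster decay)
  n=3: λ₃ = 45π²/4² ≈ 27.758 (9× faster decay)
As t → ∞, higher modes decay exponentially faster. The n=1 mode dominates: u ~ c₁ sin(πx/4) e^{-λ₁t}.
Decay rate: λ₁ = 5π²/4² ≈ 3.084.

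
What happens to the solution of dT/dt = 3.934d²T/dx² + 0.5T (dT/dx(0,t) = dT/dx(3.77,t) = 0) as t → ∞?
T grows unboundedly. With Neumann BCs the constant mode has diffusion eigenvalue 0, so any r > 0 makes it grow like e^(0.5t); solution grows exponentially.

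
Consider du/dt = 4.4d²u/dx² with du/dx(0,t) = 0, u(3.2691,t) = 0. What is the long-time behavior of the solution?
As t → ∞, u → 0. Heat escapes through the Dirichlet boundary.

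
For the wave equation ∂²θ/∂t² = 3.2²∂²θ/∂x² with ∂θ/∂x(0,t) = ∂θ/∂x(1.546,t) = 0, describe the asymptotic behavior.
θ oscillates about a mean that drifts linearly in t (generically unbounded; no decay). There is no damping, so the nonconstant modes persist as standing waves (energy conserved, no decay). But with Neumann conditions at both ends the constant mode has eigenvalue 0: the spatial mean M(t) of θ satisfies M'' = 0, so M(t) = M(0) + M'(0)·t. Unless the initial velocity has zero mean (∫θ_t(x,0)dx = 0), the solution grows linearly in t (unbounded, though not exponentially); if it does have zero mean, the solution stays bounded and simply oscillates.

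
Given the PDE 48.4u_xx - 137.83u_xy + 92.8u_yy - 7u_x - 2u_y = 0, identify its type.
The second-order coefficients are A = 48.4, B = -137.83, C = 92.8. Since B² - 4AC = 1031.0289 > 0, this is a hyperbolic PDE.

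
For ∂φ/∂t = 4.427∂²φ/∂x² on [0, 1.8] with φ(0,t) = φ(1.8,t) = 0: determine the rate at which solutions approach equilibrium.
Eigenvalues: λₙ = 4.427n²π²/1.8².
First three modes:
  n=1: λ₁ = 4.427π²/1.8² ≈ 13.485
  n=2: λ₂ = 17.708π²/1.8² ≈ 53.942 (4× faster decay)
  n=3: λ₃ = 39.843π²/1.8² ≈ 121.369 (9× faster decay)
As t → ∞, higher modes decay exponentially faster. The n=1 mode dominates: φ ~ c₁ sin(πx/1.8) e^{-λ₁t}.
Decay rate: λ₁ = 4.427π²/1.8² ≈ 13.485.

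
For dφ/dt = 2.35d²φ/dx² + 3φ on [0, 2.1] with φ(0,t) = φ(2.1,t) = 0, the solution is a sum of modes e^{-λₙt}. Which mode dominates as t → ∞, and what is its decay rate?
Eigenvalues: λₙ = 2.35n²π²/2.1² - 3.
First three modes:
  n=1: λ₁ = 2.35π²/2.1² - 3 ≈ 2.259
  n=2: λ₂ = 9.4π²/2.1² - 3 ≈ 18.037
  n=3: λ₃ = 21.15π²/2.1² - 3 ≈ 44.334
Since 2.35π²/2.1² ≈ 5.259 > 3, all λₙ > 0.
The n=1 mode decays slowest → dominates as t → ∞.
Asymptotic: φ ~ c₁ sin(πx/2.1) e^{-λ₁t} with decay rate λ₁ ≈ 2.259.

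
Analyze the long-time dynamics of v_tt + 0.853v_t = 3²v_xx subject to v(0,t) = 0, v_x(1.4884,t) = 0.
Long-time behavior: v → 0. Damping (γ=0.853) dissipates energy; oscillations decay exponentially.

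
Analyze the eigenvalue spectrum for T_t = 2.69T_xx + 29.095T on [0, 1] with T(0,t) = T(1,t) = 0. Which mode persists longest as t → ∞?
Eigenvalues: λₙ = 2.69n²π²/1² - 29.095.
First three modes:
  n=1: λ₁ = 2.69π² - 29.095 ≈ -2.546
  n=2: λ₂ = 10.76π² - 29.095 ≈ 77.102
  n=3: λ₃ = 24.21π² - 29.095 ≈ 209.848
Since 2.69π² ≈ 26.549 < 29.095, λ₁ < 0.
The n=1 mode grows fastest (−λₙ is largest for n=1) → dominates.
Asymptotic: T ~ c₁ sin(πx/1) e^{2.546t} (exponential growth at rate −λ₁ ≈ 2.546).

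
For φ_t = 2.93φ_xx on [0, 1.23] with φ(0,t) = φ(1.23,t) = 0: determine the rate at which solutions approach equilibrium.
Eigenvalues: λₙ = 2.93n²π²/1.23².
First three modes:
  n=1: λ₁ = 2.93π²/1.23² ≈ 19.114
  n=2: λ₂ = 11.72π²/1.23² ≈ 76.457 (4× faster decay)
  n=3: λ₃ = 26.37π²/1.23² ≈ 172.028 (9× faster decay)
As t → ∞, higher modes decay exponentially faster. The n=1 mode dominates: φ ~ c₁ sin(πx/1.23) e^{-λ₁t}.
Decay rate: λ₁ = 2.93π²/1.23² ≈ 19.114.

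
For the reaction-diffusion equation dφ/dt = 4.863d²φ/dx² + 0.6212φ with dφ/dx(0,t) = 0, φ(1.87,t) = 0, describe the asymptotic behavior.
φ → 0. Diffusion dominates reaction (r=0.6212 < κπ²/(4L²)≈3.43); solution decays.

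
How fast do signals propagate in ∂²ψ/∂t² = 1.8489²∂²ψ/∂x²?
Speed = 1.8489. Information travels along characteristics x = x₀ ± 1.8489t.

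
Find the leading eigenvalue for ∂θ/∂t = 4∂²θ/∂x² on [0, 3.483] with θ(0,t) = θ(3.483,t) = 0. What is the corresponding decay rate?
Eigenvalues: λₙ = 4n²π²/3.483².
First three modes:
  n=1: λ₁ = 4π²/3.483² ≈ 3.254
  n=2: λ₂ = 16π²/3.483² ≈ 13.017 (4× faster decay)
  n=3: λ₃ = 36π²/3.483² ≈ 29.288 (9× faster decay)
As t → ∞, higher modes decay exponentially faster. The n=1 mode dominates: θ ~ c₁ sin(πx/3.483) e^{-λ₁t}.
Decay rate: λ₁ = 4π²/3.483² ≈ 3.254.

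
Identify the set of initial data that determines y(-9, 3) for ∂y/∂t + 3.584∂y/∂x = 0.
A single point: x = -19.752. The characteristic through (-9, 3) is x - 3.584t = const, so x = -9 - 3.584·3 = -19.752.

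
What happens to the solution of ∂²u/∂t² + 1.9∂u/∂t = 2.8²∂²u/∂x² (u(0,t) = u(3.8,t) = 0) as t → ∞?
u → 0. Damping (γ=1.9) dissipates energy; oscillations decay exponentially.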